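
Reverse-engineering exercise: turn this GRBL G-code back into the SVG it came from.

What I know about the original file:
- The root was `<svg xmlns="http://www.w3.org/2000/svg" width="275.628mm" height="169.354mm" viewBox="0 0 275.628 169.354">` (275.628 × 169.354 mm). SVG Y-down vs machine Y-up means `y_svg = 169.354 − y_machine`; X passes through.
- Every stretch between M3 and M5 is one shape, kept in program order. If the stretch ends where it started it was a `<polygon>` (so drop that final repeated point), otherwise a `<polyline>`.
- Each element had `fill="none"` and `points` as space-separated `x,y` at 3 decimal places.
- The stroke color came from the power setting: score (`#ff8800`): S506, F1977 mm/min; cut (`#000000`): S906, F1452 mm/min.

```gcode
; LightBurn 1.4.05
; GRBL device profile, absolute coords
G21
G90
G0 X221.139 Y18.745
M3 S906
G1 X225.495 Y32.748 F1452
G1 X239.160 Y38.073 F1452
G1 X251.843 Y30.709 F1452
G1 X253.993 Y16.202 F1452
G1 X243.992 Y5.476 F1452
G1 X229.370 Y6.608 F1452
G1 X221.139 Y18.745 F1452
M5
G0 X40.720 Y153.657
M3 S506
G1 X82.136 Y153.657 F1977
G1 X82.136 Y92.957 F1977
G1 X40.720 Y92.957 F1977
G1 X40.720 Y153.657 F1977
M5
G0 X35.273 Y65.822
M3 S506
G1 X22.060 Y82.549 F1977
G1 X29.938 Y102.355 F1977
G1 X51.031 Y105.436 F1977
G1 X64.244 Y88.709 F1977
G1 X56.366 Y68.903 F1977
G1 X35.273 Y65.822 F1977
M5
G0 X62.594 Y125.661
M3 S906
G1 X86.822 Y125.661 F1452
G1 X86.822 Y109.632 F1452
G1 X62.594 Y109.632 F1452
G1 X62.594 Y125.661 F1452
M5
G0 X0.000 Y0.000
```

Machine Y-up, SVG Y-down with viewBox height 169.354, so y_svg = 169.354 − y_machine; X carries over.

Run 1: the run's S906 means `#000000` (cut). The run returns to its start, so emit a `<polygon>` with points (Y-flipped): 221.139,150.609 225.495,136.606 239.160,131.281 251.843,138.645 253.993,153.152 243.992,163.878 229.370,162.746.

Run 2: the run's S506 means `#ff8800` (score). The run returns to its start, so emit a `<polygon>` with points (Y-flipped): 40.720,15.697 82.136,15.697 82.136,76.397 40.720,76.397.

Run 3: S506 ⇒ score layer `#ff8800`. The run returns to its start, so emit a `<polygon>` with points (Y-flipped): 35.273,103.532 22.060,86.805 29.938,66.999 51.031,63.918 64.244,80.645 56.366,100.451.

Run 4: S906 ⇒ cut layer `#000000`. The run returns to its start, so emit a `<polygon>` with points (Y-flipped): 62.594,43.693 86.822,43.693 86.822,59.722 62.594,59.722.

<svg xmlns="http://www.w3.org/2000/svg" width="275.628mm" height="169.354mm" viewBox="0 0 275.628 169.354">
  <polygon points="221.139,150.609 225.495,136.606 239.160,131.281 251.843,138.645 253.993,153.152 243.992,163.878 229.370,162.746" fill="none" stroke="#000000"/>
  <polygon points="40.720,15.697 82.136,15.697 82.136,76.397 40.720,76.397" fill="none" stroke="#ff8800"/>
  <polygon points="35.273,103.532 22.060,86.805 29.938,66.999 51.031,63.918 64.244,80.645 56.366,100.451" fill="none" stroke="#ff8800"/>
  <polygon points="62.594,43.693 86.822,43.693 86.822,59.722 62.594,59.722" fill="none" stroke="#000000"/>
</svg>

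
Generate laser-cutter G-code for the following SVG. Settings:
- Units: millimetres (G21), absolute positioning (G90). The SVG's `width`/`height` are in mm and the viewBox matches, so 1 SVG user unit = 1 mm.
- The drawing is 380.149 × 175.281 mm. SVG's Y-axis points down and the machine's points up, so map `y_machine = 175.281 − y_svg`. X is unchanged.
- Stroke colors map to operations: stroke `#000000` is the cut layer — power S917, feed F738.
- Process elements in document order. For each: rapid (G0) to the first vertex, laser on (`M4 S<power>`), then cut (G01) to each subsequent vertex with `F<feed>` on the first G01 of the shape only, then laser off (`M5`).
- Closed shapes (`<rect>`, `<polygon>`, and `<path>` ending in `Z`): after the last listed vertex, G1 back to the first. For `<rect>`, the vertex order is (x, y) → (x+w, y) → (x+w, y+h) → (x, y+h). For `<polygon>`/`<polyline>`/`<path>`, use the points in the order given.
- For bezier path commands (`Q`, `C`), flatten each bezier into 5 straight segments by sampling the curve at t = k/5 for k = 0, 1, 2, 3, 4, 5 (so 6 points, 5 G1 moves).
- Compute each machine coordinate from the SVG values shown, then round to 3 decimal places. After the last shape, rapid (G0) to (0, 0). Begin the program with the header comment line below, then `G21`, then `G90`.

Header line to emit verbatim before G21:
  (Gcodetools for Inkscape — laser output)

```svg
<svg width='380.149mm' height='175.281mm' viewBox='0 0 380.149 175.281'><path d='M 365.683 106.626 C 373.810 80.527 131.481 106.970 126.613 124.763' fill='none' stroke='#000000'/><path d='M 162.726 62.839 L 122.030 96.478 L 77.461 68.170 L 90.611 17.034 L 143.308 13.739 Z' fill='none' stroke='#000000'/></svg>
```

Since the viewBox matches the mm dimensions, user units are millimetres directly. The only transform is the Y-flip y_m = 175.281 − y_svg.

Shape 1 is a cubic bezier drawn with `<path>`. Its stroke #000000 means cut at S917, F738. After flipping Y the toolpath is (365.683,68.655) → (344.408,78.499) → (286.443,78.670) → (215.209,72.105) → (154.126,61.742) → (126.613,50.518).

Shape 2 is a regular polygon drawn with `<path>`. Its stroke #000000 means cut at S917, F738. After flipping Y the toolpath is (162.726,112.442) → (122.030,78.803) → (77.461,107.111) → (90.611,158.247) → (143.308,161.542) → (162.726,112.442), returning to the start.

(Gcodetools for Inkscape — laser output)
G21
G90
G0 X365.683 Y68.655
M4 S917
G01 X344.408 Y78.499 F738
G01 X286.443 Y78.670
G01 X215.209 Y72.105
G01 X154.126 Y61.742
G01 X126.613 Y50.518
M5
G0 X162.726 Y112.442
M4 S917
G01 X122.030 Y78.803 F738
G01 X77.461 Y107.111
G01 X90.611 Y158.247
G01 X143.308 Y161.542
G01 X162.726 Y112.442
M5
G0 X0.000 Y0.000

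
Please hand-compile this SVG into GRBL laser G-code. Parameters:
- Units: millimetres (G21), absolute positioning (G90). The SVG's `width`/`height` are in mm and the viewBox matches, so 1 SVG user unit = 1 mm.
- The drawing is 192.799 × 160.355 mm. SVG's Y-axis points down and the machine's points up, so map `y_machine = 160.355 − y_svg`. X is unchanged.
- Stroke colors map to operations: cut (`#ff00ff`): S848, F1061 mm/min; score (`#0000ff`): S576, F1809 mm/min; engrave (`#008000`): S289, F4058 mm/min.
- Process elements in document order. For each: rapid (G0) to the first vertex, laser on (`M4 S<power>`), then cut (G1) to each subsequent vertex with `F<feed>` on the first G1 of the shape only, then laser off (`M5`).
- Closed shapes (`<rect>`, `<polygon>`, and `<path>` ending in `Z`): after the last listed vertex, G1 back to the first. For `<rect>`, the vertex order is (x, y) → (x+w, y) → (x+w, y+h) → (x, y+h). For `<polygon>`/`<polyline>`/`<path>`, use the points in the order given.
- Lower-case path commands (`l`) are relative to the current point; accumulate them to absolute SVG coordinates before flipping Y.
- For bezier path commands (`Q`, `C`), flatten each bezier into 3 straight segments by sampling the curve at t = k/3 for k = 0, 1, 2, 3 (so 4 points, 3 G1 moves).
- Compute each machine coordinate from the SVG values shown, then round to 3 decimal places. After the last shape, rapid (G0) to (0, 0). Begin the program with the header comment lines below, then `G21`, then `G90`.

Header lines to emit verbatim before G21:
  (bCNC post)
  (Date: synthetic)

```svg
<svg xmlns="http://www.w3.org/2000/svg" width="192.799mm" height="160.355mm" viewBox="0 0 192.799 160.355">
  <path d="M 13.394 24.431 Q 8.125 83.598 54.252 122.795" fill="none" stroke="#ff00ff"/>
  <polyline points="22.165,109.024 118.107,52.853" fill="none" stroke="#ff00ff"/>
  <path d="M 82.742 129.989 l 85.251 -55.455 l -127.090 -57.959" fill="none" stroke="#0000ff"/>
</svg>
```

viewBox `0 0 192.799 160.355` with mm width/height → 1 unit = 1 mm. Flip: y_m = 160.355 − y_svg.

**Shape 1** — `<path>` quadratic bezier, stroke `#ff00ff` → cut (S848, F1061). Control points (SVG): P0=(13.394,24.431), P1=(8.125,83.598), P2=(54.252,122.795); sampled at t=k/3. Machine vertices: (13.394,135.924) → (15.592,98.698) → (29.211,65.910) → (54.252,37.560). Open path.

**Shape 2** — `<polyline>` line segment, stroke `#ff00ff` → cut (S848, F1061). Machine vertices: (22.165,51.331) → (118.107,107.502). Open path.

**Shape 3** — `<path>` open polyline, stroke `#0000ff` → score (S576, F1809). Machine vertices: (82.742,30.366) → (167.993,85.821) → (40.903,143.780). Open path.

(bCNC post)
(Date: synthetic)
G21
G90
G0 X13.394 Y135.924
M4 S848
G1 X15.592 Y98.698 F1061
G1 X29.211 Y65.910
G1 X54.252 Y37.560
M5
G0 X22.165 Y51.331
M4 S848
G1 X118.107 Y107.502 F1061
M5
G0 X82.742 Y30.366
M4 S576
G1 X167.993 Y85.821 F1809
G1 X40.903 Y143.780
M5
G0 X0.000 Y0.000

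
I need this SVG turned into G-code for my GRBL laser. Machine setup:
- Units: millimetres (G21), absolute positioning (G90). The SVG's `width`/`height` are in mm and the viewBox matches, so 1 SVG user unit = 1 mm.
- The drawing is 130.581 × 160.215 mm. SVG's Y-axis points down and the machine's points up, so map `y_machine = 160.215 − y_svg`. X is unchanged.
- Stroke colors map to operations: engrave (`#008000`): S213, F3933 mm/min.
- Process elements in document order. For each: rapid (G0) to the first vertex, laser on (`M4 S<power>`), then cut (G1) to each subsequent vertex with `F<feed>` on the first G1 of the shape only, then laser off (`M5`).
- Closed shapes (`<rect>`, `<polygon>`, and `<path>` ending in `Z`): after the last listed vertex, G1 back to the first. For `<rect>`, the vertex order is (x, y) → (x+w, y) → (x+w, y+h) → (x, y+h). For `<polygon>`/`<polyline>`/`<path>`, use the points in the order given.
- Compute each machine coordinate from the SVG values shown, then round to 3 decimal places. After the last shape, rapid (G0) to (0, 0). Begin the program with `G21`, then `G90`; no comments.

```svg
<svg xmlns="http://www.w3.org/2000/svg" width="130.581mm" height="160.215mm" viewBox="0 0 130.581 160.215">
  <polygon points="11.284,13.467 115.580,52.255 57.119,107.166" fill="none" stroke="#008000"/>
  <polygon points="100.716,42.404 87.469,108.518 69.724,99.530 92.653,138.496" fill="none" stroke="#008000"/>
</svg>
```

viewBox `0 0 130.581 160.215` with mm width/height → 1 unit = 1 mm. Flip: y_m = 160.215 − y_svg.

**Shape 1** — `<polygon>` closed polygon, stroke `#008000` → engrave (S213, F3933). Machine vertices: (11.284,146.748) → (115.580,107.960) → (57.119,53.049) → (11.284,146.748). Closed: final G1 returns to the first vertex.

**Shape 2** — `<polygon>` closed polygon, stroke `#008000` → engrave (S213, F3933). Machine vertices: (100.716,117.811) → (87.469,51.697) → (69.724,60.685) → (92.653,21.719) → (100.716,117.811). Closed: final G1 returns to the first vertex.

G21
G90
G0 X11.284 Y146.748
M4 S213
G1 X115.580 Y107.960 F3933
G1 X57.119 Y53.049
G1 X11.284 Y146.748
M5
G0 X100.716 Y117.811
M4 S213
G1 X87.469 Y51.697 F3933
G1 X69.724 Y60.685
G1 X92.653 Y21.719
G1 X100.716 Y117.811
M5
G0 X0.000 Y0.000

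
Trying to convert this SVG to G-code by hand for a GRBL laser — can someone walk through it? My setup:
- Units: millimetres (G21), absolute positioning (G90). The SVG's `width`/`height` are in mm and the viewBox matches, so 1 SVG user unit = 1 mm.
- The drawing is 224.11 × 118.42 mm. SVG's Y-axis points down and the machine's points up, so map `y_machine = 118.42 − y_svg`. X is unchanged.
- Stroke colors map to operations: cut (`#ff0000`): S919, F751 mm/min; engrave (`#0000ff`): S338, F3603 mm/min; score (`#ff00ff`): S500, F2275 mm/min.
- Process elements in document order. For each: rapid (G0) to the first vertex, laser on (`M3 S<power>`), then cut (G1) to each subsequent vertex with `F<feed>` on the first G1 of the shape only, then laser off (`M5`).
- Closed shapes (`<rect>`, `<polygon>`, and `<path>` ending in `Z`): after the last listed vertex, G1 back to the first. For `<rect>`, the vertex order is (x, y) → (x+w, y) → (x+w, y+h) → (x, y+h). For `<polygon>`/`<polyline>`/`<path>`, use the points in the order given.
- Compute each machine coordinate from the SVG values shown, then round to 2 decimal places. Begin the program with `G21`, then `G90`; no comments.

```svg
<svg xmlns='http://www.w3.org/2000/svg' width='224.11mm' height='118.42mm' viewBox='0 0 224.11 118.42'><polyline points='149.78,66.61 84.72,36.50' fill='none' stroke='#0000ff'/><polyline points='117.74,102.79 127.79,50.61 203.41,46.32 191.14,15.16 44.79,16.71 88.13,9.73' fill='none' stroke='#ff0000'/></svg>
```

G21
G90
G0 X149.78 Y51.81
M3 S338
G1 X84.72 Y81.92 F3603
M5
G0 X117.74 Y15.63
M3 S919
G1 X127.79 Y67.81 F751
G1 X203.41 Y72.10
G1 X191.14 Y103.26
G1 X44.79 Y101.71
G1 X88.13 Y108.69
M5

1 u = 1 mm; y_m = 118.42 − y.

[1] `<polyline>` line segment, #0000ff→engrave S338 F3603: (149.78,51.81) → (84.72,81.92)

[2] `<polyline>` open polyline, #ff0000→cut S919 F751: (117.74,15.63) → (127.79,67.81) → (203.41,72.10) → (191.14,103.26) → (44.79,101.71) → (88.13,108.69)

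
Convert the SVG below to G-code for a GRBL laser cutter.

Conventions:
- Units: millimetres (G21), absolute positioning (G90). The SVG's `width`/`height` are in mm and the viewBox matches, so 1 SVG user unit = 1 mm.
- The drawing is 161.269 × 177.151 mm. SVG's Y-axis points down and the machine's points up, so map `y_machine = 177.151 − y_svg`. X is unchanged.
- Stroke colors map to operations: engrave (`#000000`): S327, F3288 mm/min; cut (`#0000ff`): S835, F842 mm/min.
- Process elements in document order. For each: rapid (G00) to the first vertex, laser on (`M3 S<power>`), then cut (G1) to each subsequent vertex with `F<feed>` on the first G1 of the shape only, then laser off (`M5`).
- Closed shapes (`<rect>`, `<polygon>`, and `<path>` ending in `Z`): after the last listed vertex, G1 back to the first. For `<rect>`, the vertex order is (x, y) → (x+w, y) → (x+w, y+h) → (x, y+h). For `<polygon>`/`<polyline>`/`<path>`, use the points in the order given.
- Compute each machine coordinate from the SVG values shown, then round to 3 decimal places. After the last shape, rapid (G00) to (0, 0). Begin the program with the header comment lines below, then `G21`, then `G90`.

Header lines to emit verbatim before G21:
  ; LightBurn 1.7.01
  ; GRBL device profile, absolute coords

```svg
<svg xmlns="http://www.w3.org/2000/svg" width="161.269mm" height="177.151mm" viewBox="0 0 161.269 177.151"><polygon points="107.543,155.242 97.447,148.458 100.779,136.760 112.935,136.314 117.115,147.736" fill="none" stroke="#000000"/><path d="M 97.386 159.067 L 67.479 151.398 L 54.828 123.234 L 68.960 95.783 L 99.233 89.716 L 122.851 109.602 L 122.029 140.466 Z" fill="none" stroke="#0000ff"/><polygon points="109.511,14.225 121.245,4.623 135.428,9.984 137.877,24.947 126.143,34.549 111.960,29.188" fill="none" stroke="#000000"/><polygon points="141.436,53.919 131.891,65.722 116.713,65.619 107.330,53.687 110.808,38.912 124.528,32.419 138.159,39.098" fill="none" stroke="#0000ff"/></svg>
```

1 u = 1 mm; y_m = 177.151 − y.

[1] `<polygon>` regular polygon, #000000→engrave S327 F3288: (107.543,21.909) → (97.447,28.693) → (100.779,40.391) → (112.935,40.837) → (117.115,29.415) → (107.543,21.909) (closed)

[2] `<path>` regular polygon, #0000ff→cut S835 F842: (97.386,18.084) → (67.479,25.753) → (54.828,53.917) → (68.960,81.368) → (99.233,87.435) → (122.851,67.549) → (122.029,36.685) → (97.386,18.084) (closed)

[3] `<polygon>` regular polygon, #000000→engrave S327 F3288: (109.511,162.926) → (121.245,172.528) → (135.428,167.167) → (137.877,152.204) → (126.143,142.602) → (111.960,147.963) → (109.511,162.926) (closed)

[4] `<polygon>` regular polygon, #0000ff→cut S835 F842: (141.436,123.232) → (131.891,111.429) → (116.713,111.532) → (107.330,123.464) → (110.808,138.239) → (124.528,144.732) → (138.159,138.053) → (141.436,123.232) (closed)

; LightBurn 1.7.01
; GRBL device profile, absolute coords
G21
G90
G00 X107.543 Y21.909
M3 S327
G1 X97.447 Y28.693 F3288
G1 X100.779 Y40.391
G1 X112.935 Y40.837
G1 X117.115 Y29.415
G1 X107.543 Y21.909
M5
G00 X97.386 Y18.084
M3 S835
G1 X67.479 Y25.753 F842
G1 X54.828 Y53.917
G1 X68.960 Y81.368
G1 X99.233 Y87.435
G1 X122.851 Y67.549
G1 X122.029 Y36.685
G1 X97.386 Y18.084
M5
G00 X109.511 Y162.926
M3 S327
G1 X121.245 Y172.528 F3288
G1 X135.428 Y167.167
G1 X137.877 Y152.204
G1 X126.143 Y142.602
G1 X111.960 Y147.963
G1 X109.511 Y162.926
M5
G00 X141.436 Y123.232
M3 S835
G1 X131.891 Y111.429 F842
G1 X116.713 Y111.532
G1 X107.330 Y123.464
G1 X110.808 Y138.239
G1 X124.528 Y144.732
G1 X138.159 Y138.053
G1 X141.436 Y123.232
M5
G00 X0.000 Y0.000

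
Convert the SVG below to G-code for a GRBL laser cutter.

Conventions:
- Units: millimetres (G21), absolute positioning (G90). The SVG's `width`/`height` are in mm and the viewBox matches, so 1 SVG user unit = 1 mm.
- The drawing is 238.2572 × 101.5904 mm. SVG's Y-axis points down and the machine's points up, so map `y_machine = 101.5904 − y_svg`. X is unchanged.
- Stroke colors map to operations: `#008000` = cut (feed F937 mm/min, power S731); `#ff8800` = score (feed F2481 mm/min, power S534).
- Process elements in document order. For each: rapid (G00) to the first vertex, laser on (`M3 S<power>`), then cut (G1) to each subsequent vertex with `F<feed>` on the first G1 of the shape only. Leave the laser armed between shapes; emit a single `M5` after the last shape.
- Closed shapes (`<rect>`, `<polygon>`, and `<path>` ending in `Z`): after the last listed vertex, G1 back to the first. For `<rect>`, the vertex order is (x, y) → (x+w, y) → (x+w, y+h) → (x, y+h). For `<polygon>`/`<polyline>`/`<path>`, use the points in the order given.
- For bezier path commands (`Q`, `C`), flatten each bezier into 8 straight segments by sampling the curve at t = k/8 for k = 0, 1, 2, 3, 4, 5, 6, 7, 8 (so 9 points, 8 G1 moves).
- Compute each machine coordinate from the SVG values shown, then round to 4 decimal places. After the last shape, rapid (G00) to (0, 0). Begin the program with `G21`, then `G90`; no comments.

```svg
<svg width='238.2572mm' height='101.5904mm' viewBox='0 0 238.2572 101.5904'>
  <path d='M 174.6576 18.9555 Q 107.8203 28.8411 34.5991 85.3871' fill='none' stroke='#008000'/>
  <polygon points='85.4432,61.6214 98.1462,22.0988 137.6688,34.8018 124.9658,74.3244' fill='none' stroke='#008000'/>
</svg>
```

Since the viewBox matches the mm dimensions, user units are millimetres directly. The only transform is the Y-flip y_m = 101.5904 − y_svg.

Shape 1 is a quadratic bezier drawn with `<path>`. Its stroke #008000 means cut at S731, F937. After flipping Y the toolpath is (174.6576,82.6349) → (157.8485,79.4344) → (140.8400,74.7758) → (123.6319,68.6591) → (106.2243,61.0842) → (88.6173,52.0512) → (70.8107,41.5600) → (52.8047,29.6107) → (34.5991,16.2033).

Shape 2 is a regular polygon drawn with `<polygon>`. Its stroke #008000 means cut at S731, F937. After flipping Y the toolpath is (85.4432,39.9690) → (98.1462,79.4916) → (137.6688,66.7886) → (124.9658,27.2660) → (85.4432,39.9690), returning to the start.

G21
G90
G00 X174.6576 Y82.6349
M3 S731
G1 X157.8485 Y79.4344 F937
G1 X140.8400 Y74.7758
G1 X123.6319 Y68.6591
G1 X106.2243 Y61.0842
G1 X88.6173 Y52.0512
G1 X70.8107 Y41.5600
G1 X52.8047 Y29.6107
G1 X34.5991 Y16.2033
G00 X85.4432 Y39.9690
M3 S731
G1 X98.1462 Y79.4916 F937
G1 X137.6688 Y66.7886
G1 X124.9658 Y27.2660
G1 X85.4432 Y39.9690
M5
G00 X0.0000 Y0.0000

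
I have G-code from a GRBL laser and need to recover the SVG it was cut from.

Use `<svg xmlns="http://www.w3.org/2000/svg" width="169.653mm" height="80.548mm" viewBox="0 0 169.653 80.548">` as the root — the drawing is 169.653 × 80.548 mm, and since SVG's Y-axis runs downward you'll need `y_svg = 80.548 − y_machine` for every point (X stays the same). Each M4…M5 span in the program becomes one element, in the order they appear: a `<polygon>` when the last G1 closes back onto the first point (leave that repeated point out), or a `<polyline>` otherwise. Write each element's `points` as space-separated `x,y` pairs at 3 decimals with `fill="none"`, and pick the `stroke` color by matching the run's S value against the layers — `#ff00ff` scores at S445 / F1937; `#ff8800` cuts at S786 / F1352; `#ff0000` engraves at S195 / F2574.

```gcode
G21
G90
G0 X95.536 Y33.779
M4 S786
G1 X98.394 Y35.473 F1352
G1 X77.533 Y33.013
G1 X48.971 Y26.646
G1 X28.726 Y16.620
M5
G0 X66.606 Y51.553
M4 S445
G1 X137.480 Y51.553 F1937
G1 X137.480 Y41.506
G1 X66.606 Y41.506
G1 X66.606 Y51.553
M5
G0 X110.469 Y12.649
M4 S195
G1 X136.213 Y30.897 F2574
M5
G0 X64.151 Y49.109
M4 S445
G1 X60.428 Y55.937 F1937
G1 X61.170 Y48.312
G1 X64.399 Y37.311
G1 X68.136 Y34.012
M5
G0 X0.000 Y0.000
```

<svg xmlns="http://www.w3.org/2000/svg" width="169.653mm" height="80.548mm" viewBox="0 0 169.653 80.548">
  <polyline points="95.536,46.769 98.394,45.075 77.533,47.535 48.971,53.902 28.726,63.928" fill="none" stroke="#ff8800"/>
  <polygon points="66.606,28.995 137.480,28.995 137.480,39.042 66.606,39.042" fill="none" stroke="#ff00ff"/>
  <polyline points="110.469,67.899 136.213,49.651" fill="none" stroke="#ff0000"/>
  <polyline points="64.151,31.439 60.428,24.611 61.170,32.236 64.399,43.237 68.136,46.536" fill="none" stroke="#ff00ff"/>
</svg>

Each laser-on run becomes one SVG element. Flip Y back into SVG space with y_svg = 80.548 − y_machine.

Run 1: power S786 maps to stroke `#ff8800` (cut). The run is open, so emit a `<polyline>` with points (Y-flipped): 95.536,46.769 98.394,45.075 77.533,47.535 48.971,53.902 28.726,63.928.

Run 2: the run's S445 means `#ff00ff` (score). The run returns to its start, so emit a `<polygon>` with points (Y-flipped): 66.606,28.995 137.480,28.995 137.480,39.042 66.606,39.042.

Run 3: the run's S195 means `#ff0000` (engrave). The run is open, so emit a `<polyline>` with points (Y-flipped): 110.469,67.899 136.213,49.651.

Run 4: power S445 maps to stroke `#ff00ff` (score). The run is open, so emit a `<polyline>` with points (Y-flipped): 64.151,31.439 60.428,24.611 61.170,32.236 64.399,43.237 68.136,46.536.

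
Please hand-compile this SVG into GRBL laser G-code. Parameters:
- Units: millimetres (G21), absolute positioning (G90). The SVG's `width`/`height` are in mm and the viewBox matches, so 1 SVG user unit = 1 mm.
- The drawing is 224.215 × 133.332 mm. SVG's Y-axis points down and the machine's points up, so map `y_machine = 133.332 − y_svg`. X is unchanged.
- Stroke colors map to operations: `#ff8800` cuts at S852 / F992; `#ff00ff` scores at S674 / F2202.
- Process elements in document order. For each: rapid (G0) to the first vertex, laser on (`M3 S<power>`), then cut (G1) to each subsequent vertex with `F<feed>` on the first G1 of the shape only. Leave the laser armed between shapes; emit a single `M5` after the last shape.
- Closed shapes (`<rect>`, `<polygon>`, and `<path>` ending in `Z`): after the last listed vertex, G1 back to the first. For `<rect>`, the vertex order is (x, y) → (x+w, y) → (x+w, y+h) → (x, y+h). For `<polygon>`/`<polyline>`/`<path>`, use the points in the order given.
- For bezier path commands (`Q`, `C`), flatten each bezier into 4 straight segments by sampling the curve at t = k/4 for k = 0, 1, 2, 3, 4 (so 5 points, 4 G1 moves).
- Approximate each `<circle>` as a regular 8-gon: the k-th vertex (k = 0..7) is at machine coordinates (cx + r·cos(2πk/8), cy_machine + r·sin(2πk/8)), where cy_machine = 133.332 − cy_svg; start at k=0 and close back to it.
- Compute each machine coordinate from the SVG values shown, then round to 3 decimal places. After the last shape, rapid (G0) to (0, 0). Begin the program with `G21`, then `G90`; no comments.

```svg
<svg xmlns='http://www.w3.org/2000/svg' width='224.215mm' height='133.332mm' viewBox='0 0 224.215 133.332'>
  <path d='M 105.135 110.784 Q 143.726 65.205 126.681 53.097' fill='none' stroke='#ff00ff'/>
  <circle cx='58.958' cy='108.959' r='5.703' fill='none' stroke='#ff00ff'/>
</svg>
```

Since the viewBox matches the mm dimensions, user units are millimetres directly. The only transform is the Y-flip y_m = 133.332 − y_svg.

Shape 1 is a quadratic bezier drawn with `<path>`. Its stroke #ff00ff means score at S674, F2202. After flipping Y the toolpath is (105.135,22.548) → (120.953,43.246) → (129.817,59.759) → (131.726,72.089) → (126.681,80.235).

Shape 2 is a circle drawn with `<circle>`. Its stroke #ff00ff means score at S674, F2202. After flipping Y the toolpath is (64.661,24.373) → (62.991,28.406) → (58.958,30.076) → (54.925,28.406) → (53.255,24.373) → (54.925,20.340) → (58.958,18.670) → (62.991,20.340) → (64.661,24.373), returning to the start.

G21
G90
G0 X105.135 Y22.548
M3 S674
G1 X120.953 Y43.246 F2202
G1 X129.817 Y59.759
G1 X131.726 Y72.089
G1 X126.681 Y80.235
G0 X64.661 Y24.373
M3 S674
G1 X62.991 Y28.406 F2202
G1 X58.958 Y30.076
G1 X54.925 Y28.406
G1 X53.255 Y24.373
G1 X54.925 Y20.340
G1 X58.958 Y18.670
G1 X62.991 Y20.340
G1 X64.661 Y24.373
M5
G0 X0.000 Y0.000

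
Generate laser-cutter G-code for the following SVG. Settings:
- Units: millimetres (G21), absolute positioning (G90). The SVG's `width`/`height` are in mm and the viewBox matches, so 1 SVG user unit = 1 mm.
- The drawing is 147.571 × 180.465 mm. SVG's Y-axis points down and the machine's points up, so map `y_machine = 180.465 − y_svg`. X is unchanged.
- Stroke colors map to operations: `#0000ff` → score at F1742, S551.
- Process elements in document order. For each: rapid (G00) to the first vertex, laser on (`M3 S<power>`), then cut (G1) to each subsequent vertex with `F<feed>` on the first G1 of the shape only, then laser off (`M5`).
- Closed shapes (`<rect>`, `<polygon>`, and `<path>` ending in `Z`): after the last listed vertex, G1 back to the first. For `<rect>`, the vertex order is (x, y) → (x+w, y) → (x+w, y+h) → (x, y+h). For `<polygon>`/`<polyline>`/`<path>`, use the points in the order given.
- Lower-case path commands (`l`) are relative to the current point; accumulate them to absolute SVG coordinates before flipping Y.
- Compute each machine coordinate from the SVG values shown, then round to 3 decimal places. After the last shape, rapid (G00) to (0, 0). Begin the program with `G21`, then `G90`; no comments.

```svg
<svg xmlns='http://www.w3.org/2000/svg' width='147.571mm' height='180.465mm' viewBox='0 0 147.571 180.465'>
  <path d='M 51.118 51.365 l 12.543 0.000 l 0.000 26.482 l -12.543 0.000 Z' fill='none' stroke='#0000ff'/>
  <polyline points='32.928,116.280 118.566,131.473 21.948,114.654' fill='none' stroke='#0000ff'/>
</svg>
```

viewBox `0 0 147.571 180.465` with mm width/height → 1 unit = 1 mm. Flip: y_m = 180.465 − y_svg.

**Shape 1** — `<path>` rectangle, stroke `#0000ff` → score (S551, F1742). Machine vertices: (51.118,129.100) → (63.661,129.100) → (63.661,102.618) → (51.118,102.618) → (51.118,129.100). Closed: final G1 returns to the first vertex.

**Shape 2** — `<polyline>` open polyline, stroke `#0000ff` → score (S551, F1742). Machine vertices: (32.928,64.185) → (118.566,48.992) → (21.948,65.811). Open path.

G21
G90
G00 X51.118 Y129.100
M3 S551
G1 X63.661 Y129.100 F1742
G1 X63.661 Y102.618
G1 X51.118 Y102.618
G1 X51.118 Y129.100
M5
G00 X32.928 Y64.185
M3 S551
G1 X118.566 Y48.992 F1742
G1 X21.948 Y65.811
M5
G00 X0.000 Y0.000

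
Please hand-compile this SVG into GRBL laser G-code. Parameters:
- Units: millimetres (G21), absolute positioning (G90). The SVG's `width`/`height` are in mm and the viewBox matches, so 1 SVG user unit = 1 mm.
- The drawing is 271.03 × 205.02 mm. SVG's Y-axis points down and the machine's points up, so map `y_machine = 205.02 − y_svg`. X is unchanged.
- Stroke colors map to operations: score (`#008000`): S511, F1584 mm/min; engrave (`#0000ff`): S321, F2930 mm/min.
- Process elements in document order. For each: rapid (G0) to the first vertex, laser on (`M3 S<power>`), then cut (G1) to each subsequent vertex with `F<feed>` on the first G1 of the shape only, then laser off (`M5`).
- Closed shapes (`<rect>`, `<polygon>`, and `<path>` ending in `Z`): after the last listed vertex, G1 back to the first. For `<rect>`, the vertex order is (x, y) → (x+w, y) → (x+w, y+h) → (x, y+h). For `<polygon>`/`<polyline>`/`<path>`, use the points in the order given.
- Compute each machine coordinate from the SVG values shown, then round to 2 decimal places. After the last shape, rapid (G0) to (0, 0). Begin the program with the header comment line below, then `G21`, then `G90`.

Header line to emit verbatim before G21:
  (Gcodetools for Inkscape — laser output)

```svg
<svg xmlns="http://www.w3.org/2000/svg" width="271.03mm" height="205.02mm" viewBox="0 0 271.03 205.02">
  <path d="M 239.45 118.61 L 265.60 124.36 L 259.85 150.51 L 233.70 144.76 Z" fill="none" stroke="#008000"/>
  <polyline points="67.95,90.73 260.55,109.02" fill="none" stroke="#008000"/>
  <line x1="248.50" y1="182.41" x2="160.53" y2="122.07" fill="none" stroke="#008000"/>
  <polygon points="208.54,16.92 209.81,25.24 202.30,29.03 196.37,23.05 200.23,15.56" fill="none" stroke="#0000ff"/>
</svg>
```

viewBox `0 0 271.03 205.02` with mm width/height → 1 unit = 1 mm. Flip: y_m = 205.02 − y_svg.

**Shape 1** — `<path>` regular polygon, stroke `#008000` → score (S511, F1584). Machine vertices: (239.45,86.41) → (265.60,80.66) → (259.85,54.51) → (233.70,60.26) → (239.45,86.41). Closed: final G1 returns to the first vertex.

**Shape 2** — `<polyline>` line segment, stroke `#008000` → score (S511, F1584). Machine vertices: (67.95,114.29) → (260.55,96.00). Open path.

**Shape 3** — `<line>` line segment, stroke `#008000` → score (S511, F1584). Machine vertices: (248.50,22.61) → (160.53,82.95). Open path.

**Shape 4** — `<polygon>` regular polygon, stroke `#0000ff` → engrave (S321, F2930). Machine vertices: (208.54,188.10) → (209.81,179.78) → (202.30,175.99) → (196.37,181.97) → (200.23,189.46) → (208.54,188.10). Closed: final G1 returns to the first vertex.

(Gcodetools for Inkscape — laser output)
G21
G90
G0 X239.45 Y86.41
M3 S511
G1 X265.60 Y80.66 F1584
G1 X259.85 Y54.51
G1 X233.70 Y60.26
G1 X239.45 Y86.41
M5
G0 X67.95 Y114.29
M3 S511
G1 X260.55 Y96.00 F1584
M5
G0 X248.50 Y22.61
M3 S511
G1 X160.53 Y82.95 F1584
M5
G0 X208.54 Y188.10
M3 S321
G1 X209.81 Y179.78 F2930
G1 X202.30 Y175.99
G1 X196.37 Y181.97
G1 X200.23 Y189.46
G1 X208.54 Y188.10
M5
G0 X0.00 Y0.00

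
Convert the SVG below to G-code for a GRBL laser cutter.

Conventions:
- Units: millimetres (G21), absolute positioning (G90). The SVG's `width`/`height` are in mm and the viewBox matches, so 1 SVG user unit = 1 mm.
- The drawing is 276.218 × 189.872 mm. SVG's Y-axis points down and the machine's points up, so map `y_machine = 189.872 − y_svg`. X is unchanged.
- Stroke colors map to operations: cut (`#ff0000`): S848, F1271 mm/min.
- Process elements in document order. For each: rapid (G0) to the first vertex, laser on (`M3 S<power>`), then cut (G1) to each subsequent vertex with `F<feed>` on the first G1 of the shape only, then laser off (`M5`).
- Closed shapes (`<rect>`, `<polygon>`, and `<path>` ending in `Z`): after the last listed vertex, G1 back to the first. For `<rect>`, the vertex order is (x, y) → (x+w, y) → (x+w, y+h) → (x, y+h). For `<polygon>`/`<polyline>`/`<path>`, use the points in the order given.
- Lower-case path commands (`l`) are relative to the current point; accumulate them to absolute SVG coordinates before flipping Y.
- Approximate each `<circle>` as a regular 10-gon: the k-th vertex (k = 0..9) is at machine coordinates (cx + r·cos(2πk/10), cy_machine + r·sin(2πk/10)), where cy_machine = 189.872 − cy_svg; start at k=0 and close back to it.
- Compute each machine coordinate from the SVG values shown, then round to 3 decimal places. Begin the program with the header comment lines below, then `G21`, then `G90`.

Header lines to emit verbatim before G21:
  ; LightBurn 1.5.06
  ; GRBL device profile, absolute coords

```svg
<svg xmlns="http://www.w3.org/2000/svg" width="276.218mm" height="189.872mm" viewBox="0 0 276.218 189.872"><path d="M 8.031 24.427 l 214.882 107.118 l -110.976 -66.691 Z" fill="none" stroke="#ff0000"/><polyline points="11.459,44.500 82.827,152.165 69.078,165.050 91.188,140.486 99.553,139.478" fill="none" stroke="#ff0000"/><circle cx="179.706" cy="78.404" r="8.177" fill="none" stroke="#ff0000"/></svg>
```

1 u = 1 mm; y_m = 189.872 − y.

[1] `<path>` closed polygon, #ff0000→cut S848 F1271: (8.031,165.445) → (222.913,58.327) → (111.937,125.018) → (8.031,165.445) (closed)

[2] `<polyline>` open polyline, #ff0000→cut S848 F1271: (11.459,145.372) → (82.827,37.707) → (69.078,24.822) → (91.188,49.386) → (99.553,50.394)

[3] `<circle>` circle, #ff0000→cut S848 F1271: (187.883,111.468) → (186.321,116.274) → (182.233,119.245) → (177.179,119.245) → (173.091,116.274) → (171.529,111.468) → (173.091,106.662) → (177.179,103.691) → (182.233,103.691) → (186.321,106.662) → (187.883,111.468) (closed)

; LightBurn 1.5.06
; GRBL device profile, absolute coords
G21
G90
G0 X8.031 Y165.445
M3 S848
G1 X222.913 Y58.327 F1271
G1 X111.937 Y125.018
G1 X8.031 Y165.445
M5
G0 X11.459 Y145.372
M3 S848
G1 X82.827 Y37.707 F1271
G1 X69.078 Y24.822
G1 X91.188 Y49.386
G1 X99.553 Y50.394
M5
G0 X187.883 Y111.468
M3 S848
G1 X186.321 Y116.274 F1271
G1 X182.233 Y119.245
G1 X177.179 Y119.245
G1 X173.091 Y116.274
G1 X171.529 Y111.468
G1 X173.091 Y106.662
G1 X177.179 Y103.691
G1 X182.233 Y103.691
G1 X186.321 Y106.662
G1 X187.883 Y111.468
M5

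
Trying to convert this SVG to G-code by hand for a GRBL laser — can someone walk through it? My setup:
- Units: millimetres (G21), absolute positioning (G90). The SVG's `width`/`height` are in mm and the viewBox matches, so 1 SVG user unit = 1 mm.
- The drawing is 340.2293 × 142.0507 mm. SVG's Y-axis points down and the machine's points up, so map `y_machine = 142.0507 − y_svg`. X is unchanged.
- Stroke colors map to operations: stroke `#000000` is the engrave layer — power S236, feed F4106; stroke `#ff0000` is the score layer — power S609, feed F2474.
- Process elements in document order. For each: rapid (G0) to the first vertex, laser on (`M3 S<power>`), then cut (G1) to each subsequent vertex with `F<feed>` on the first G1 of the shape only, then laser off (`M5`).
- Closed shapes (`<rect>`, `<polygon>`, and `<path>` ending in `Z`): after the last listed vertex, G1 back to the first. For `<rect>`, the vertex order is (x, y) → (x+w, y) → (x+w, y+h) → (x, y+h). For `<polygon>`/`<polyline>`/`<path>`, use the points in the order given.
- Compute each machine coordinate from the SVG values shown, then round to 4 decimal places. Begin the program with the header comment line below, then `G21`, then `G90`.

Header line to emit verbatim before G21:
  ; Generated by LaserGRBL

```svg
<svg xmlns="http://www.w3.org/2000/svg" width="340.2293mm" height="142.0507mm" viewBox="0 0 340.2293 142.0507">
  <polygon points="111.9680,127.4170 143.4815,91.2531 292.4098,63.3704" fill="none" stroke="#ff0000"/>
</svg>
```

; Generated by LaserGRBL
G21
G90
G0 X111.9680 Y14.6337
M3 S609
G1 X143.4815 Y50.7976 F2474
G1 X292.4098 Y78.6803
G1 X111.9680 Y14.6337
M5

Since the viewBox matches the mm dimensions, user units are millimetres directly. The only transform is the Y-flip y_m = 142.0507 − y_svg.

Shape 1 is a closed polygon drawn with `<polygon>`. Its stroke #ff0000 means score at S609, F2474. After flipping Y the toolpath is (111.9680,14.6337) → (143.4815,50.7976) → (292.4098,78.6803) → (111.9680,14.6337), returning to the start.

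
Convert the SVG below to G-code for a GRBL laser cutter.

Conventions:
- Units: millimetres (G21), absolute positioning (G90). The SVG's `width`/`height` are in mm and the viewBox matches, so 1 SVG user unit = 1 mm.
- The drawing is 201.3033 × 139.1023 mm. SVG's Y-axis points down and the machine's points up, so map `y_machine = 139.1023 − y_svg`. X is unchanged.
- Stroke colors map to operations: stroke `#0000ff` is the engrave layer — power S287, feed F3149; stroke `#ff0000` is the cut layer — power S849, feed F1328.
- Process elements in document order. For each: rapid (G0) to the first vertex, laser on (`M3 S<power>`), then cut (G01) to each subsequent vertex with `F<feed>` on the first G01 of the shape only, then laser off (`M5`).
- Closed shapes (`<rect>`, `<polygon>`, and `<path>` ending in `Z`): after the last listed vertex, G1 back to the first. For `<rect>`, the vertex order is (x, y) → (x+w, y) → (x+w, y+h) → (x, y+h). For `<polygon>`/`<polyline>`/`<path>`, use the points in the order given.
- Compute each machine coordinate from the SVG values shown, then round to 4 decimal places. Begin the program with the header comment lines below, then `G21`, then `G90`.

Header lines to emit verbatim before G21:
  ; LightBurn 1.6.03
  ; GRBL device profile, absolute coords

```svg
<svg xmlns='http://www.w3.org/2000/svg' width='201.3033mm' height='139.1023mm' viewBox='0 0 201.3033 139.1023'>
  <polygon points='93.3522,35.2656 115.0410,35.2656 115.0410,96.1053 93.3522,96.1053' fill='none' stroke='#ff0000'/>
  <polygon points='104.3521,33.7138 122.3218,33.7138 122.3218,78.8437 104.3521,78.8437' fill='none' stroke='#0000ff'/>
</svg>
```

viewBox `0 0 201.3033 139.1023` with mm width/height → 1 unit = 1 mm. Flip: y_m = 139.1023 − y_svg.

**Shape 1** — `<polygon>` rectangle, stroke `#ff0000` → cut (S849, F1328). Machine vertices: (93.3522,103.8367) → (115.0410,103.8367) → (115.0410,42.9970) → (93.3522,42.9970) → (93.3522,103.8367). Closed: final G1 returns to the first vertex.

**Shape 2** — `<polygon>` rectangle, stroke `#0000ff` → engrave (S287, F3149). Machine vertices: (104.3521,105.3885) → (122.3218,105.3885) → (122.3218,60.2586) → (104.3521,60.2586) → (104.3521,105.3885). Closed: final G1 returns to the first vertex.

; LightBurn 1.6.03
; GRBL device profile, absolute coords
G21
G90
G0 X93.3522 Y103.8367
M3 S849
G01 X115.0410 Y103.8367 F1328
G01 X115.0410 Y42.9970
G01 X93.3522 Y42.9970
G01 X93.3522 Y103.8367
M5
G0 X104.3521 Y105.3885
M3 S287
G01 X122.3218 Y105.3885 F3149
G01 X122.3218 Y60.2586
G01 X104.3521 Y60.2586
G01 X104.3521 Y105.3885
M5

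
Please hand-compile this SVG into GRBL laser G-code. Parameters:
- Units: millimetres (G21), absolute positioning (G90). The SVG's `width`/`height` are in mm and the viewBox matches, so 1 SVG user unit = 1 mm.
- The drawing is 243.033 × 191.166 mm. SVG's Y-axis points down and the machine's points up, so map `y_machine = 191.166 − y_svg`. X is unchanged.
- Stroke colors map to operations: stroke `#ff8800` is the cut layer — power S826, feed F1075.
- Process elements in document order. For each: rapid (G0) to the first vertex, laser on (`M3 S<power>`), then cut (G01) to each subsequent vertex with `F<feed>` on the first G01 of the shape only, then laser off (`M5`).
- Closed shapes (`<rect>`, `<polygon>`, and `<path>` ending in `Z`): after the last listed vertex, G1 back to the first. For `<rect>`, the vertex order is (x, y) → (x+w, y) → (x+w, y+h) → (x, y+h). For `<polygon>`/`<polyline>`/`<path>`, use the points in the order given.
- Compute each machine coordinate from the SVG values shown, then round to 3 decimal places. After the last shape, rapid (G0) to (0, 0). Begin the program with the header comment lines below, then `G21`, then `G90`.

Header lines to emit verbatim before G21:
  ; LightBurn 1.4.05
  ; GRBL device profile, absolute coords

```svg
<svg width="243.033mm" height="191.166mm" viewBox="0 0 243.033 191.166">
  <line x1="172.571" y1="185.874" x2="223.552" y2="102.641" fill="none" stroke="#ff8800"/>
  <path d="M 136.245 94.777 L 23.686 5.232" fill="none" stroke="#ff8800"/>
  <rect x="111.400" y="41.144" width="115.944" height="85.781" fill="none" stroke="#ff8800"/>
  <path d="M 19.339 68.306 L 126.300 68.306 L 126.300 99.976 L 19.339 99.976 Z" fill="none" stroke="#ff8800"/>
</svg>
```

; LightBurn 1.4.05
; GRBL device profile, absolute coords
G21
G90
G0 X172.571 Y5.292
M3 S826
G01 X223.552 Y88.525 F1075
M5
G0 X136.245 Y96.389
M3 S826
G01 X23.686 Y185.934 F1075
M5
G0 X111.400 Y150.022
M3 S826
G01 X227.344 Y150.022 F1075
G01 X227.344 Y64.241
G01 X111.400 Y64.241
G01 X111.400 Y150.022
M5
G0 X19.339 Y122.860
M3 S826
G01 X126.300 Y122.860 F1075
G01 X126.300 Y91.190
G01 X19.339 Y91.190
G01 X19.339 Y122.860
M5
G0 X0.000 Y0.000

viewBox `0 0 243.033 191.166` with mm width/height → 1 unit = 1 mm. Flip: y_m = 191.166 − y_svg.

**Shape 1** — `<line>` line segment, stroke `#ff8800` → cut (S826, F1075). Machine vertices: (172.571,5.292) → (223.552,88.525). Open path.

**Shape 2** — `<path>` line segment, stroke `#ff8800` → cut (S826, F1075). Machine vertices: (136.245,96.389) → (23.686,185.934). Open path.

**Shape 3** — `<rect>` rectangle, stroke `#ff8800` → cut (S826, F1075). Machine vertices: (111.400,150.022) → (227.344,150.022) → (227.344,64.241) → (111.400,64.241) → (111.400,150.022). Closed: final G1 returns to the first vertex.

**Shape 4** — `<path>` rectangle, stroke `#ff8800` → cut (S826, F1075). Machine vertices: (19.339,122.860) → (126.300,122.860) → (126.300,91.190) → (19.339,91.190) → (19.339,122.860). Closed: final G1 returns to the first vertex.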